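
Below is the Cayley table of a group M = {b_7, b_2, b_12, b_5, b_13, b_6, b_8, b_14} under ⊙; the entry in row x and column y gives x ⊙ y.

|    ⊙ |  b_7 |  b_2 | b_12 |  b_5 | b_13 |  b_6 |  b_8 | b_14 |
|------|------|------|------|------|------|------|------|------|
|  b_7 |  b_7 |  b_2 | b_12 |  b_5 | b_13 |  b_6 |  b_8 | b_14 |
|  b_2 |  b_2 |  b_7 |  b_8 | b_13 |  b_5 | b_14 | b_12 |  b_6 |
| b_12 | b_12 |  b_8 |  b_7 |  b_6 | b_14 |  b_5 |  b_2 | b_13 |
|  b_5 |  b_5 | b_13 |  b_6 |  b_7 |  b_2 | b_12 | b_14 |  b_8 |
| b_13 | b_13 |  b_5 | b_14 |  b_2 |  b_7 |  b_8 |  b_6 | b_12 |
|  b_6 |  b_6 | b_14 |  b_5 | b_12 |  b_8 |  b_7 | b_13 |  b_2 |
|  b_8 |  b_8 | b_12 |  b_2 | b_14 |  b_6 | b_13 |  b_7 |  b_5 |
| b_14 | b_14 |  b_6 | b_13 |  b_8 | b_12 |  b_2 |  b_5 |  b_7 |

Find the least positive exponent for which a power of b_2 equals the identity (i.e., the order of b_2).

2

The identity element is b_7 (its row matches the header).
b_2^1 = b_2
b_2^2 = b_2 ⊙ b_2 = b_7
The first power of b_2 equal to the identity is b_2^2, so ord(b_2) = 2.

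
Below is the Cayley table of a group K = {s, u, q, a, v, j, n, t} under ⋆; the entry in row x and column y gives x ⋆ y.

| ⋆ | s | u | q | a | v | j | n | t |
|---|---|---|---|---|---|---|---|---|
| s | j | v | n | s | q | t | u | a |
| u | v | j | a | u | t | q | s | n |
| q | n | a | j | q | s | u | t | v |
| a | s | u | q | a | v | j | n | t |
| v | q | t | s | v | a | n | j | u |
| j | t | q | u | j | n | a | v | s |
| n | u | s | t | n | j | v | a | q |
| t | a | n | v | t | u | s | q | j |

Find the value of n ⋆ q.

t

Read row n, column q: n ⋆ q = t.
(Structurally, K here is isomorphic to Z_2 x Z_4.)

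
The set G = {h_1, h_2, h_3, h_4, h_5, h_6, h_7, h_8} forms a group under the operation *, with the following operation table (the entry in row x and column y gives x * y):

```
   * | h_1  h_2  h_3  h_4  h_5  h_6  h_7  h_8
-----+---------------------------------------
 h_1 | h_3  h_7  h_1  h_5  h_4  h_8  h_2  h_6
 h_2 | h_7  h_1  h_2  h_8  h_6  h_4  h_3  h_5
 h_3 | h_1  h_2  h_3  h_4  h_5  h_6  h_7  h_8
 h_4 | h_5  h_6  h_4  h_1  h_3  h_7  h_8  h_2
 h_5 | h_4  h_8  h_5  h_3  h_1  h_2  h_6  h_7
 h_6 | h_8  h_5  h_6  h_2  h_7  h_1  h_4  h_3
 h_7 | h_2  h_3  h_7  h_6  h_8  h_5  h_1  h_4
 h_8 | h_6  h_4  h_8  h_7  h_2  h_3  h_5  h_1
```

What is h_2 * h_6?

Read row h_2, column h_6: h_2 * h_6 = h_4.

h_4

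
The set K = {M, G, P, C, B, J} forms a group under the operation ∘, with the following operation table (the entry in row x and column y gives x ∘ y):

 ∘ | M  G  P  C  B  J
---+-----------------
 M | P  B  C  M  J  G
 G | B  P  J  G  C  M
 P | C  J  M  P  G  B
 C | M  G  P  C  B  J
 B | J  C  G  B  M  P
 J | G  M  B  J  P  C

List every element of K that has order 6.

{B, G}

Identity is C. Compute the order of each non-identity element by repeated multiplication:
  M: M → P → C  (order 3)
  G: G → P → J → M → B → C  (order 6)
  P: P → M → C  (order 3)
  B: B → M → J → P → G → C  (order 6)
  J: J → C  (order 2)
Elements of order 6: {B, G}.
(Structurally, K here is isomorphic to the cyclic group Z_6.)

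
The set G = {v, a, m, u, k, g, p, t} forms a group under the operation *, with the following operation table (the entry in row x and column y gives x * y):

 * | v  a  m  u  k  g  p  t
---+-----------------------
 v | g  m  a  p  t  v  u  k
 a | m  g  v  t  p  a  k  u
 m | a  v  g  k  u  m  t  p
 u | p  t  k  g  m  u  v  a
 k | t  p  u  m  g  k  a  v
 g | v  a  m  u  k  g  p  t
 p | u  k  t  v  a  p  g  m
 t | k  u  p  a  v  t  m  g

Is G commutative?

Yes

Check whether the table is symmetric across its main diagonal.
Every entry (row x, col y) equals the entry (row y, col x), so G is abelian.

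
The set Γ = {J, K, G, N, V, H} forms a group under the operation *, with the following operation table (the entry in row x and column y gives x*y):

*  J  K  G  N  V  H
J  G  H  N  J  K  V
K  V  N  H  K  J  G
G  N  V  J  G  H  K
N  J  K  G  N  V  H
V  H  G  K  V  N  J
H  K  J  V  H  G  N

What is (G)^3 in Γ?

N

G^1 = G
G^2 = G*G = J
G^3 = J*G = N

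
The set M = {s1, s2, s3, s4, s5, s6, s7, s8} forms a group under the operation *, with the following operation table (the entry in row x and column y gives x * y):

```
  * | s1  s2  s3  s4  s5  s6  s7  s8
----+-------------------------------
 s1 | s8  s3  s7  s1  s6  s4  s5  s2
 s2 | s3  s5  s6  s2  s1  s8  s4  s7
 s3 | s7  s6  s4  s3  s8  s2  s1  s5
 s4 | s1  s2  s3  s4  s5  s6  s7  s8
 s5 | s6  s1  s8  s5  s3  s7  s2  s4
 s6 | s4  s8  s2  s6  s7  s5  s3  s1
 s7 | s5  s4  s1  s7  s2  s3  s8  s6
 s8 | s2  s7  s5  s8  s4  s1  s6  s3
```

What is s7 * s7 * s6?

s1

s7 * s7 = s8
s8 * s6 = s1
(Structurally, M here is isomorphic to the cyclic group Z_8.)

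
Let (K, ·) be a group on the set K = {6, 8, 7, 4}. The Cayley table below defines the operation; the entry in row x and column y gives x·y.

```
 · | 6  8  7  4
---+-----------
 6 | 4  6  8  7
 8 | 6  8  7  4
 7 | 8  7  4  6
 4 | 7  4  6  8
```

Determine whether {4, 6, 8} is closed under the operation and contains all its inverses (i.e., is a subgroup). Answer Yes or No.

6·4 = 7, which is not in {4, 6, 8}.
The subset is not closed under ·, so it is not a subgroup.
(Structurally, K here is isomorphic to the cyclic group Z_4.)

No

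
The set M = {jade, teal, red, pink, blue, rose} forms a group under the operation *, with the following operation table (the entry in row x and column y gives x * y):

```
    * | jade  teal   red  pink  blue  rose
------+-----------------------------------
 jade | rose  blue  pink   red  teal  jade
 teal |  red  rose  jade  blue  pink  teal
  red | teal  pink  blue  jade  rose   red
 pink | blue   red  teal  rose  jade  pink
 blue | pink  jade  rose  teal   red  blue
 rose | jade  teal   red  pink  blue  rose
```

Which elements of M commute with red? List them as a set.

{blue, red, rose}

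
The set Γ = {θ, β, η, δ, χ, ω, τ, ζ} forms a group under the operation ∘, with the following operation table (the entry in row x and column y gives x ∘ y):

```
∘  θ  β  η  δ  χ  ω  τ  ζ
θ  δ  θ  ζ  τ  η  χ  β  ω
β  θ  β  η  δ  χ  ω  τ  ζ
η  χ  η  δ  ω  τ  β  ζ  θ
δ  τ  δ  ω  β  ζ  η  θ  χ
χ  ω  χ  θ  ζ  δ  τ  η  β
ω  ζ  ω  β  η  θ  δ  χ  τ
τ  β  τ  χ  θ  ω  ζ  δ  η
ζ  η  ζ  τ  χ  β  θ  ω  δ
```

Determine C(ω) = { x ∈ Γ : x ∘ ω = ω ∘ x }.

{β, δ, η, ω}

Compare row ω with column ω entry by entry.
δ ∘ ω = η = ω ∘ δ, so δ commutes with ω.
χ ∘ ω = τ but ω ∘ χ = θ, so χ does not.
Collecting the elements that commute with ω: C(ω) = {β, δ, η, ω}.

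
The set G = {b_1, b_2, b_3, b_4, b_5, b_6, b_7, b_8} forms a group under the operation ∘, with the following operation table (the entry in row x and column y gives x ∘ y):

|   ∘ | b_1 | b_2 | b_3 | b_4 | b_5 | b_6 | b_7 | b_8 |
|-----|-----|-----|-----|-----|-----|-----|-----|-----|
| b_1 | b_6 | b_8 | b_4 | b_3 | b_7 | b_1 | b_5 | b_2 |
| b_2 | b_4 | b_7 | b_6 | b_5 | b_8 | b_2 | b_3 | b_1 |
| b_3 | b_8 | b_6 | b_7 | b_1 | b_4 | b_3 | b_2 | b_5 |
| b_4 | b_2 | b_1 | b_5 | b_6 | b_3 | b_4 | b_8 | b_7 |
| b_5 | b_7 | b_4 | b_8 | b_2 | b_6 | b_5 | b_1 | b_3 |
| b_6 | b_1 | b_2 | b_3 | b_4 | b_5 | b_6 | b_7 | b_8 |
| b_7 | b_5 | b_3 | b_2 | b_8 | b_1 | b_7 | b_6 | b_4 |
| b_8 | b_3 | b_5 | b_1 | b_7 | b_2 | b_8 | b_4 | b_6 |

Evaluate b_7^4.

b_7^1 = b_7
b_7^2 = b_7 ∘ b_7 = b_6
b_7^3 = b_6 ∘ b_7 = b_7
b_7^4 = b_7 ∘ b_7 = b_6
(Structurally, G here is isomorphic to the dihedral group D_4.)

b_6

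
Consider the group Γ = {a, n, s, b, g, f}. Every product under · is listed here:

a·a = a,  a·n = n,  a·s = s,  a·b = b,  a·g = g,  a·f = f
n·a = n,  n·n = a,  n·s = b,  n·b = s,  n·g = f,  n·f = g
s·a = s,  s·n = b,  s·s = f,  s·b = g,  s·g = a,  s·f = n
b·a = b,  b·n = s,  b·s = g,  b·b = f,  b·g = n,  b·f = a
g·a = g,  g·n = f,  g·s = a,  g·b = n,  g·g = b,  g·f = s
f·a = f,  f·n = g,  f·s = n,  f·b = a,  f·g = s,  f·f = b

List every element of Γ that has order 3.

{b, f}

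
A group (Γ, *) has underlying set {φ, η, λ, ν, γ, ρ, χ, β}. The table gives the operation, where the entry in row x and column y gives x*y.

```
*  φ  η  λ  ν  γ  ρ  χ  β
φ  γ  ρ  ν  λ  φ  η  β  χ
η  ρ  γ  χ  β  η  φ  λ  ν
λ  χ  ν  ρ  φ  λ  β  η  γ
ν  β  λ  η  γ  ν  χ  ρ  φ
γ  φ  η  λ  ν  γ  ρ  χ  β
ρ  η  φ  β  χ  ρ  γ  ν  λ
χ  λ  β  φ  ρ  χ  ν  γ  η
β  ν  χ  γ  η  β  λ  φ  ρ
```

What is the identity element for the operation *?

γ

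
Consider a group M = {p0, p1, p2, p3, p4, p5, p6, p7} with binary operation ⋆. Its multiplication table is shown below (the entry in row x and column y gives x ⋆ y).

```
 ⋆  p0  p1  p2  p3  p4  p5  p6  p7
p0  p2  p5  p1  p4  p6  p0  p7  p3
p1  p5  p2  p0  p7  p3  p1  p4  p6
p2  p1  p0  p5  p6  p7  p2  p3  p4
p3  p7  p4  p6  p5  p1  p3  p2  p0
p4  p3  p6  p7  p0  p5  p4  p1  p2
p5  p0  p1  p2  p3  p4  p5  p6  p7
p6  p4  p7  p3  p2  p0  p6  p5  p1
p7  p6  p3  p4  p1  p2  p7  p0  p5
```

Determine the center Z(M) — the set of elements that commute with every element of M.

{p2, p5}

An element z is central iff its row equals its column in the table.
For p4: p4 ⋆ p1 = p6 ≠ p3 = p1 ⋆ p4, so p4 ∉ Z.
Checking each element this way leaves Z(M) = {p2, p5}.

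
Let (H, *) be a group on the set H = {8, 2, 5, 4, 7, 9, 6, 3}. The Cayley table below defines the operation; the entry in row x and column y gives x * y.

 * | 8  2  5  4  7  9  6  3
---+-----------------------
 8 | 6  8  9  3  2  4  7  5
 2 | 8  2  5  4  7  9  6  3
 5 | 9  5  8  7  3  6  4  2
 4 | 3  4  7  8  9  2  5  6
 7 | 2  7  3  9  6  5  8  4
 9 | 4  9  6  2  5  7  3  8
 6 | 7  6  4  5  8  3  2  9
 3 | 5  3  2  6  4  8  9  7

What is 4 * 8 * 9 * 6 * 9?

5

4 * 8 = 3
3 * 9 = 8
8 * 6 = 7
7 * 9 = 5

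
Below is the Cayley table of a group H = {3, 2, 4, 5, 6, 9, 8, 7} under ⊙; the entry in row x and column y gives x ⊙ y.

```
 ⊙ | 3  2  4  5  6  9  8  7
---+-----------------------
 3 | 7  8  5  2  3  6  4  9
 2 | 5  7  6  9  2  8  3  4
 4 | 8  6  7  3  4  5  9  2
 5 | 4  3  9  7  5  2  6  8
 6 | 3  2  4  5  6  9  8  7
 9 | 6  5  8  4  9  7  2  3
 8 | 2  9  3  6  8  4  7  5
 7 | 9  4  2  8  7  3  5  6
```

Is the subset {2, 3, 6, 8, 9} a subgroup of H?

No

2 ⊙ 2 = 7, which is not in {2, 3, 6, 8, 9}.
The subset is not closed under ⊙, so it is not a subgroup.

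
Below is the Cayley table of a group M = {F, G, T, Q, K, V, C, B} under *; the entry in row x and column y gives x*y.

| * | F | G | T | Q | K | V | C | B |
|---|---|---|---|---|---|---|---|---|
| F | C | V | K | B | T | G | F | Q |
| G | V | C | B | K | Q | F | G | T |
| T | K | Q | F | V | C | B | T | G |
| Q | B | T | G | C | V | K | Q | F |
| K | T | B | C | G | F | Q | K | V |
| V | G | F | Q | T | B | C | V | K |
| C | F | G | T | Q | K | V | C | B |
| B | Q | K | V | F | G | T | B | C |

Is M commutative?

T*Q = V but Q*T = G.
Since T and Q do not commute, M is not abelian.

No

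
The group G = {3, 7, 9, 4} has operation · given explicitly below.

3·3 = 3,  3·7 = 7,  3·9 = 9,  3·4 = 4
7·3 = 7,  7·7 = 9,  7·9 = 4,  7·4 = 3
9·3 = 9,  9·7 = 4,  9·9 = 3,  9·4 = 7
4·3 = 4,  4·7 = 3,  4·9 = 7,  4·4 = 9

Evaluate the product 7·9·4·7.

7·9 = 4
4·4 = 9
9·7 = 4

4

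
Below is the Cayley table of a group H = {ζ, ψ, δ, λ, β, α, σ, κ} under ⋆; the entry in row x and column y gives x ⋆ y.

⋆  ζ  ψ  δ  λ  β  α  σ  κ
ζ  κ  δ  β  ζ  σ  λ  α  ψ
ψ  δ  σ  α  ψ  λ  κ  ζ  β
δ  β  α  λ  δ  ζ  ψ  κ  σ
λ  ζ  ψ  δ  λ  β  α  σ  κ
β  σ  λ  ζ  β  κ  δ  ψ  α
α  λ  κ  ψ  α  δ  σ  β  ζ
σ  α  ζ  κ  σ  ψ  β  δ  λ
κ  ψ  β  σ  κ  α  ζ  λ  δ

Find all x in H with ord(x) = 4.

{κ, σ}

Identity is λ. Compute the order of each non-identity element by repeated multiplication:
  ζ: ζ → κ → ψ → δ → β → σ → α → λ  (order 8)
  ψ: ψ → σ → ζ → δ → α → κ → β → λ  (order 8)
  δ: δ → λ  (order 2)
  β: β → κ → α → δ → ζ → σ → ψ → λ  (order 8)
  α: α → σ → β → δ → ψ → κ → ζ → λ  (order 8)
  σ: σ → δ → κ → λ  (order 4)
  κ: κ → δ → σ → λ  (order 4)
Elements of order 4: {κ, σ}.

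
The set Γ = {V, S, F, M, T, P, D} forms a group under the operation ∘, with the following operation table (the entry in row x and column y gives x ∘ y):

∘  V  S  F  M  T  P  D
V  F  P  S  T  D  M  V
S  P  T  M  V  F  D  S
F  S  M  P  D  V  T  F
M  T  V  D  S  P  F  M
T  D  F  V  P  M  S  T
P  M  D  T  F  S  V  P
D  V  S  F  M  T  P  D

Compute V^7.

D

V^1 = V
V^2 = V ∘ V = F
V^3 = F ∘ V = S
V^4 = S ∘ V = P
V^5 = P ∘ V = M
V^6 = M ∘ V = T
V^7 = T ∘ V = D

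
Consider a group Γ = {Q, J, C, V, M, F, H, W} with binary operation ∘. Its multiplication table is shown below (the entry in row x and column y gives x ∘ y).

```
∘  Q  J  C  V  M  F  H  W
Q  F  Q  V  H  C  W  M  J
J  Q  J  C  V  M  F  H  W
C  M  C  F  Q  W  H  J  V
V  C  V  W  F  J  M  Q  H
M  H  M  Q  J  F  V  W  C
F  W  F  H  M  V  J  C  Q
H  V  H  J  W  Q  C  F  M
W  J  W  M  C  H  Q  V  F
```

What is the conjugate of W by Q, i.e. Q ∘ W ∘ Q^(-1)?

W

The identity is J. In row Q, the entry J sits in column W, so Q^(-1) = W.
Q ∘ W = J
J ∘ W = W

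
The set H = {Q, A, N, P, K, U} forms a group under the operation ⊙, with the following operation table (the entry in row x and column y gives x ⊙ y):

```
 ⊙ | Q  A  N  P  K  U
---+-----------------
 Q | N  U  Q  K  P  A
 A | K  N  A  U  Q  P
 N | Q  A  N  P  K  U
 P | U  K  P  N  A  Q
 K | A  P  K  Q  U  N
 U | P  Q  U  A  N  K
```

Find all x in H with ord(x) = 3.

{K, U}

Identity is N. Compute the order of each non-identity element by repeated multiplication:
  Q: Q → N  (order 2)
  A: A → N  (order 2)
  P: P → N  (order 2)
  K: K → U → N  (order 3)
  U: U → K → N  (order 3)
Elements of order 3: {K, U}.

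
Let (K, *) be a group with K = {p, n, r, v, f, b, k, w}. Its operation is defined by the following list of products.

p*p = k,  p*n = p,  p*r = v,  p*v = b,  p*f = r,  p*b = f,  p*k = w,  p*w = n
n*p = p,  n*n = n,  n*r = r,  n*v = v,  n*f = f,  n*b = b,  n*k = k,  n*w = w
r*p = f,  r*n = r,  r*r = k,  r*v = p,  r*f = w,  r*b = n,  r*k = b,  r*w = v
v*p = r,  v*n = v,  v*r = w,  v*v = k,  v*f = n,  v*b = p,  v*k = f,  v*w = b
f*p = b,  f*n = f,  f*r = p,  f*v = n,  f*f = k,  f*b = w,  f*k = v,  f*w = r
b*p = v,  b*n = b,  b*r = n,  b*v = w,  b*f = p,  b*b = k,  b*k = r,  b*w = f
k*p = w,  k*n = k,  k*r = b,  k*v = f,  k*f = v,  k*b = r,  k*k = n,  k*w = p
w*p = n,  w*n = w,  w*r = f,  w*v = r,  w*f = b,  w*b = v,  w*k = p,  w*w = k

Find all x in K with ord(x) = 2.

Identity is n. Compute the order of each non-identity element by repeated multiplication:
  p: p → k → w → n  (order 4)
  r: r → k → b → n  (order 4)
  v: v → k → f → n  (order 4)
  f: f → k → v → n  (order 4)
  b: b → k → r → n  (order 4)
  k: k → n  (order 2)
  w: w → k → p → n  (order 4)
Elements of order 2: {k}.

{k}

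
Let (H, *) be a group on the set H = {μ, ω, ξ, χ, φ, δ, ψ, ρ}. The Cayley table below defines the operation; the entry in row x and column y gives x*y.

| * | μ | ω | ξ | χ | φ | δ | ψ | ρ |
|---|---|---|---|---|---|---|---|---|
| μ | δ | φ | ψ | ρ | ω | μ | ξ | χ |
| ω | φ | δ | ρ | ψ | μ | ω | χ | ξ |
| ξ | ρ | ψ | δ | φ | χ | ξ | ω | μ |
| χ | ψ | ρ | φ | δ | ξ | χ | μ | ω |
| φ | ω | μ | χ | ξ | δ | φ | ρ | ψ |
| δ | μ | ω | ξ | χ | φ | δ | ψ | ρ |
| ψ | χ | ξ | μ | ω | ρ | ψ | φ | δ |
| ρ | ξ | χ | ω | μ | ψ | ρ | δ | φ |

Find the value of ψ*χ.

ω

Read row ψ, column χ: ψ*χ = ω.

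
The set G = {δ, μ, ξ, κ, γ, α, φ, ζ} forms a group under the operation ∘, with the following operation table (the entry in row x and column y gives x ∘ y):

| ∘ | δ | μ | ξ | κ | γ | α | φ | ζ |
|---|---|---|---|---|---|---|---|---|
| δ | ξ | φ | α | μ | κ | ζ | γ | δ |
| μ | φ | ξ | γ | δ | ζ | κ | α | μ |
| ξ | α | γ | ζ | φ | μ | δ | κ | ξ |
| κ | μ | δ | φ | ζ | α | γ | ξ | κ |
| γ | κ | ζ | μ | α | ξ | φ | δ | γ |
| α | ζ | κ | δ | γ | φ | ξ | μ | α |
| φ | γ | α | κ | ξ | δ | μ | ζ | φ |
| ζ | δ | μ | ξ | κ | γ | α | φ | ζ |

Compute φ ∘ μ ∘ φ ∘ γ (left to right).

φ ∘ μ = α
α ∘ φ = μ
μ ∘ γ = ζ

ζ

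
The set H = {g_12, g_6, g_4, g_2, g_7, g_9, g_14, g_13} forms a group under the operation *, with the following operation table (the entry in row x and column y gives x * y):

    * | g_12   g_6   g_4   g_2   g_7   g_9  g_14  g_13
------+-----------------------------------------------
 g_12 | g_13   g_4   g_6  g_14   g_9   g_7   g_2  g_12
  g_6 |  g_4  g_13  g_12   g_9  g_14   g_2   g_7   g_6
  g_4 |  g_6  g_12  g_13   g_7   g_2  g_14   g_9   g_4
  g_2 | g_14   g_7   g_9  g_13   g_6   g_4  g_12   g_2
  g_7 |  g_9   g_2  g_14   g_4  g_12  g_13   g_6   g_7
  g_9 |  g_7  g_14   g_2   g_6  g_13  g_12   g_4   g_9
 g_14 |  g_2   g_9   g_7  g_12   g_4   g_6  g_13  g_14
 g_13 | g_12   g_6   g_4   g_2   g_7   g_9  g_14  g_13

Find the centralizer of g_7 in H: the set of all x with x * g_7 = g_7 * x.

{g_12, g_13, g_7, g_9}

Compare row g_7 with column g_7 entry by entry.
g_9 * g_7 = g_13 = g_7 * g_9, so g_9 commutes with g_7.
g_6 * g_7 = g_14 but g_7 * g_6 = g_2, so g_6 does not.
Collecting the elements that commute with g_7: C(g_7) = {g_12, g_13, g_7, g_9}.
(Structurally, H here is isomorphic to the dihedral group D_4.)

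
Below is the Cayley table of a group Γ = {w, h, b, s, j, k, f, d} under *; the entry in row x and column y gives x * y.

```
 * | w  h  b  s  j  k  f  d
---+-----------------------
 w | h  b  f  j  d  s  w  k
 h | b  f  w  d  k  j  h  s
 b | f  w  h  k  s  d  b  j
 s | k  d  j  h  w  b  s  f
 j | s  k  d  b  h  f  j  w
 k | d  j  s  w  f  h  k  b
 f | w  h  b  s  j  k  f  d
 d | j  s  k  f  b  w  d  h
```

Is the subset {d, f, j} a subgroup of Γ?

No

j * j = h, which is not in {d, f, j}.
The subset is not closed under *, so it is not a subgroup.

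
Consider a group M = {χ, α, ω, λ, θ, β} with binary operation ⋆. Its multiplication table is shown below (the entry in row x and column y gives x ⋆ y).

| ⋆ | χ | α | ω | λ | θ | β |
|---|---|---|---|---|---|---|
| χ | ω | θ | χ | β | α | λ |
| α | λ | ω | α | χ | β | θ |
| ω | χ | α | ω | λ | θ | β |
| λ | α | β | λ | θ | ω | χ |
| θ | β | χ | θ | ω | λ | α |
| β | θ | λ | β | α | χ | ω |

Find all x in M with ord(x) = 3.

{θ, λ}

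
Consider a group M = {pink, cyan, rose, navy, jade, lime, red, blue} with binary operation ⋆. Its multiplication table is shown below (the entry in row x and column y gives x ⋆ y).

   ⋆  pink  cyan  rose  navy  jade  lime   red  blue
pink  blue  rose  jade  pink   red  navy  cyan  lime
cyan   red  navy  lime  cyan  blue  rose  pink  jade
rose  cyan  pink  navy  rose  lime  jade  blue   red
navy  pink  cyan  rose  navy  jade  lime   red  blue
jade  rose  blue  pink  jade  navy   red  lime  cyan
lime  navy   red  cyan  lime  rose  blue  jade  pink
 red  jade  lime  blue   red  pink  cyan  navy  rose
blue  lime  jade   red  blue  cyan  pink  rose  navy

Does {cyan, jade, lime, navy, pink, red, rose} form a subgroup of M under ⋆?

No

lime ⋆ lime = blue, which is not in {cyan, jade, lime, navy, pink, red, rose}.
The subset is not closed under ⋆, so it is not a subgroup.
(Structurally, M here is isomorphic to the dihedral group D_4.)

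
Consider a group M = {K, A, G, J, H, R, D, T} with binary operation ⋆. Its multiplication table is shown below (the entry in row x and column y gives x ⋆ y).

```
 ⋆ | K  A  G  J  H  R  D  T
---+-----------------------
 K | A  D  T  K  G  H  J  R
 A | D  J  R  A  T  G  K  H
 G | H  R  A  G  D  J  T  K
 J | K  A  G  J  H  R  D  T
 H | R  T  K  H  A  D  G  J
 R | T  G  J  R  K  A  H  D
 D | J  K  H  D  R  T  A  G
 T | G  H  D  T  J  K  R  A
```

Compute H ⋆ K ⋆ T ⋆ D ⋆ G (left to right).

R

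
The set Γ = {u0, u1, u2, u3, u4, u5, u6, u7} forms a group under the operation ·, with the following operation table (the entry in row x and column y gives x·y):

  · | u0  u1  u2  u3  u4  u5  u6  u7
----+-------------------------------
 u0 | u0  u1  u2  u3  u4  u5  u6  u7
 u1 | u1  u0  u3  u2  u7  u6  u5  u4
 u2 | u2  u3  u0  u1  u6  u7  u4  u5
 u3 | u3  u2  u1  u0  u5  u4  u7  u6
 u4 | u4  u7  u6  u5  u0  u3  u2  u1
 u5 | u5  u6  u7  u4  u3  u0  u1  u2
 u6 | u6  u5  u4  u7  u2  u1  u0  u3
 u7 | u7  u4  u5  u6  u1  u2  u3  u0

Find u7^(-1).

First locate the identity: row u0 matches the header, so u0 is the identity.
Scan row u7 for u0: u7·u7 = u0. Hence u7^(-1) = u7.
(Structurally, Γ here is isomorphic to the elementary abelian group (Z_2)^3.)

u7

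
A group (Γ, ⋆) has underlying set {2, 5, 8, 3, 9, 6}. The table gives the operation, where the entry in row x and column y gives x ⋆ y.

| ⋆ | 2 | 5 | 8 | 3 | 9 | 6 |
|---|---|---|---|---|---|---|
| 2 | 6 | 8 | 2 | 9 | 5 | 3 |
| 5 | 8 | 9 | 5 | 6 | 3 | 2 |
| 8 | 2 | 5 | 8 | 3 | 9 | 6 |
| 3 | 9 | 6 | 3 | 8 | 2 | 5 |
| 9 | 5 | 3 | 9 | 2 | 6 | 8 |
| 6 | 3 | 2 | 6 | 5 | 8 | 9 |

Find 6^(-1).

9

First locate the identity: row 8 matches the header, so 8 is the identity.
Scan row 6 for 8: 6 ⋆ 9 = 8. Hence 6^(-1) = 9.
(Structurally, Γ here is isomorphic to the cyclic group Z_6.)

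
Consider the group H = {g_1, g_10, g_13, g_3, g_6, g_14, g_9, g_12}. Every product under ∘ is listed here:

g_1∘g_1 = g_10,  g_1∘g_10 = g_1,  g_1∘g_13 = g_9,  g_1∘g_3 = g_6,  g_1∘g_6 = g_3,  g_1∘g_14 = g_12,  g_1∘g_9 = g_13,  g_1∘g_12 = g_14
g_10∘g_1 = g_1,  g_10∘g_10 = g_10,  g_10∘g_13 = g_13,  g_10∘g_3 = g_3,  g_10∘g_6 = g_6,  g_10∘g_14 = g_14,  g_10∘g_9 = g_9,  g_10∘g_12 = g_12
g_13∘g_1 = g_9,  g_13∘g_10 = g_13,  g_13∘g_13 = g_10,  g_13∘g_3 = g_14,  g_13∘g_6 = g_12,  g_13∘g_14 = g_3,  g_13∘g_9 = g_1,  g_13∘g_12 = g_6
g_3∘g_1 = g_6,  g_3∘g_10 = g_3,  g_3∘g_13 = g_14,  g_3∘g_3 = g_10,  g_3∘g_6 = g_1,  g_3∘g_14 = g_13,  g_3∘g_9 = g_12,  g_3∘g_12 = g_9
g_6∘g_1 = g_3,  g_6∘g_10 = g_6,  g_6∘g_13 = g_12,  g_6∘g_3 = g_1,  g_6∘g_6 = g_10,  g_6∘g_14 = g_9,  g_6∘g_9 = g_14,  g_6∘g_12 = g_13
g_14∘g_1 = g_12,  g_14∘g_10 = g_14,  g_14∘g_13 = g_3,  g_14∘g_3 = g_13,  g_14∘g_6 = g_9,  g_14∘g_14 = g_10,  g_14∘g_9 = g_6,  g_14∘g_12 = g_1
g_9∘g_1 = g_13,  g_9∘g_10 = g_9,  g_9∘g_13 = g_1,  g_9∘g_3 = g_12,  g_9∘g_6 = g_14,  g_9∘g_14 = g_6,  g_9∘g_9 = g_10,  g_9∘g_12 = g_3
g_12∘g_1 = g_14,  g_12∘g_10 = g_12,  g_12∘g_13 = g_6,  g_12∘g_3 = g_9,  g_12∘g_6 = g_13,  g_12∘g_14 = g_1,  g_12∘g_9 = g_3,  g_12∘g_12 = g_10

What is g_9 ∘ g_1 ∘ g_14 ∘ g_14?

g_9 ∘ g_1 = g_13
g_13 ∘ g_14 = g_3
g_3 ∘ g_14 = g_13
(Structurally, H here is isomorphic to the elementary abelian group (Z_2)^3.)

g_13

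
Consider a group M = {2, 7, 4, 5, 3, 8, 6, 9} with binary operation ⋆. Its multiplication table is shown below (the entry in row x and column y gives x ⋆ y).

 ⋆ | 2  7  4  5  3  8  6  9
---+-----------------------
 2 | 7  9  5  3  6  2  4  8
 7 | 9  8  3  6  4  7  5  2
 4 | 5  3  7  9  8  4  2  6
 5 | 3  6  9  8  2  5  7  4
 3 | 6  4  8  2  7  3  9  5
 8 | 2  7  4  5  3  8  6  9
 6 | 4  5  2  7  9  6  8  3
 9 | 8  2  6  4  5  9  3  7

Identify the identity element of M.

The identity e satisfies e ⋆ x = x for all x, so its row in the table reproduces the column headers.
Row 8 reads: 2, 7, 4, 5, 3, 8, 6, 9 — exactly the header order. So 8 is the identity.

8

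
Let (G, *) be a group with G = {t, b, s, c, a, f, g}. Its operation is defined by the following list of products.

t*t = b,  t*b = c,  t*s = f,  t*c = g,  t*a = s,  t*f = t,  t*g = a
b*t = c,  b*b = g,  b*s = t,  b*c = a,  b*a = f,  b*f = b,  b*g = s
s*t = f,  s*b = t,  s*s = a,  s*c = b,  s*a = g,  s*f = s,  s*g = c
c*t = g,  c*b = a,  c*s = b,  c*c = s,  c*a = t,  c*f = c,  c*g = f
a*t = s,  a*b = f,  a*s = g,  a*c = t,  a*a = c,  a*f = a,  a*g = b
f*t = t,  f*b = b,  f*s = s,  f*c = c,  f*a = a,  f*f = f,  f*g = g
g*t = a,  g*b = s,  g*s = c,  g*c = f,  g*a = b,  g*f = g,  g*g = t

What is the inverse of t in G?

s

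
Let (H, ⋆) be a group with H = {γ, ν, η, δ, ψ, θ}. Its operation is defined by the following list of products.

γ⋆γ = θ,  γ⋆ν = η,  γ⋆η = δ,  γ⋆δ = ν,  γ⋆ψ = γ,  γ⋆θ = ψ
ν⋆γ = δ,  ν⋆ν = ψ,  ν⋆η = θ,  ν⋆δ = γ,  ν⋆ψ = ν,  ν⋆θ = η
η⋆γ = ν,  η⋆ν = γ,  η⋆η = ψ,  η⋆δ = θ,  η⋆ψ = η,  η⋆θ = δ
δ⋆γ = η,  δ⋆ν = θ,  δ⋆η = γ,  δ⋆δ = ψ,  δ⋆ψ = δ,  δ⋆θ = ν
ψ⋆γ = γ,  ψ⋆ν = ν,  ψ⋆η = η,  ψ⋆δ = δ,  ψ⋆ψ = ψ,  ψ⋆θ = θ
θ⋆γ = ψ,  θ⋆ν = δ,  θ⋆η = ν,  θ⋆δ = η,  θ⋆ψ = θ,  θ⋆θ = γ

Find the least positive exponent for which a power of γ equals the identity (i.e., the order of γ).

3

The identity element is ψ (its row matches the header).
γ^1 = γ
γ^2 = γ ⋆ γ = θ
γ^3 = θ ⋆ γ = ψ
The first power of γ equal to the identity is γ^3, so ord(γ) = 3.
(Structurally, H here is isomorphic to the symmetric group S_3.)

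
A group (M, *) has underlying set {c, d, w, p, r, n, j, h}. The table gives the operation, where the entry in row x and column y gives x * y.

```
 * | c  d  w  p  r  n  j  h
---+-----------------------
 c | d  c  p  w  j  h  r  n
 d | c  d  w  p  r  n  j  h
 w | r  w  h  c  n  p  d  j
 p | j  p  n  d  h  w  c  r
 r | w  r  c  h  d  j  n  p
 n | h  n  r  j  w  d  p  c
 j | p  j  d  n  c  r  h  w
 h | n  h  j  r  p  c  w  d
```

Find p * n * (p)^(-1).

The identity is d. In row p, the entry d sits in column p, so p^(-1) = p.
p * n = w
w * p = c

c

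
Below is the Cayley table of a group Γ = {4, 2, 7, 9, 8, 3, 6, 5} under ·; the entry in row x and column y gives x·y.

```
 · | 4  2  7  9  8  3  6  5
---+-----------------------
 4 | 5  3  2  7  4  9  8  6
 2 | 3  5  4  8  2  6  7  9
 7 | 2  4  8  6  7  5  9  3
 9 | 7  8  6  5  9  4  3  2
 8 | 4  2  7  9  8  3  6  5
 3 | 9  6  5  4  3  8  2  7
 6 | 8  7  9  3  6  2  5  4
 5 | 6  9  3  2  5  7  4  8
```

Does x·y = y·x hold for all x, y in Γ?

Yes

Check whether the table is symmetric across its main diagonal.
Every entry (row x, col y) equals the entry (row y, col x), so Γ is abelian.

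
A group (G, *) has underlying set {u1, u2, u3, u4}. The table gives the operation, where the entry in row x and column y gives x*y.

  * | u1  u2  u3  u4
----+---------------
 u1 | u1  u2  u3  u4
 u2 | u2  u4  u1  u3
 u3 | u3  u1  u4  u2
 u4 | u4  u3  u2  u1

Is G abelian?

Yes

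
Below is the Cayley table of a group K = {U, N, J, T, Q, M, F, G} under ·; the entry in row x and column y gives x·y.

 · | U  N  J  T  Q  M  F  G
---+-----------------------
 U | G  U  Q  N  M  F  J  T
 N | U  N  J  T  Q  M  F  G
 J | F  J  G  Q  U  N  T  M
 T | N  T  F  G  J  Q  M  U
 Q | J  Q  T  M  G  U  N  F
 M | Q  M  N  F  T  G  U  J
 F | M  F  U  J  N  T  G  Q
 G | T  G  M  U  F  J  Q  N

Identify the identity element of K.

The identity e satisfies e·x = x for all x, so its row in the table reproduces the column headers.
Row N reads: U, N, J, T, Q, M, F, G — exactly the header order. So N is the identity.

N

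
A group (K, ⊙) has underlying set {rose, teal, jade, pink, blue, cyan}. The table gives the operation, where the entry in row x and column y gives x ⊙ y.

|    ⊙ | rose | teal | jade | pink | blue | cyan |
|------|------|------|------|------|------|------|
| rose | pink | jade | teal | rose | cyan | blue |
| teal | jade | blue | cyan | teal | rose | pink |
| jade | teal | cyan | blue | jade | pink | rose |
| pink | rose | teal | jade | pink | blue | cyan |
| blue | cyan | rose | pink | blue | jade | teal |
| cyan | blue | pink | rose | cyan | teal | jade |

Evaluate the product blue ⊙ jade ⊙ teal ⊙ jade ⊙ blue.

blue ⊙ jade = pink
pink ⊙ teal = teal
teal ⊙ jade = cyan
cyan ⊙ blue = teal

teal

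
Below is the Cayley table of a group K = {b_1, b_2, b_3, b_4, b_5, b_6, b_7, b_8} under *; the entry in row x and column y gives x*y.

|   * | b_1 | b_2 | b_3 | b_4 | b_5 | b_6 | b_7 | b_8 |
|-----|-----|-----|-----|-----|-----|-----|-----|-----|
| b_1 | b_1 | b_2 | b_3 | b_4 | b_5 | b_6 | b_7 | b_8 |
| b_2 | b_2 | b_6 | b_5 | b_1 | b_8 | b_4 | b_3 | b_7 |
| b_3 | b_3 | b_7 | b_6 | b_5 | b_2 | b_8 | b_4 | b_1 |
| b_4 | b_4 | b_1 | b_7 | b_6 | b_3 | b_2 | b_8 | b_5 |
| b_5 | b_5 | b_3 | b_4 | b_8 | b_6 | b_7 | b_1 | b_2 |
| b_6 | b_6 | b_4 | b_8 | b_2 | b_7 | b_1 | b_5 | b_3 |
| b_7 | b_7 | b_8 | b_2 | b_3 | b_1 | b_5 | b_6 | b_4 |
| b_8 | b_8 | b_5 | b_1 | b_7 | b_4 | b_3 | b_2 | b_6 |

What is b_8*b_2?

b_5

Read row b_8, column b_2: b_8*b_2 = b_5.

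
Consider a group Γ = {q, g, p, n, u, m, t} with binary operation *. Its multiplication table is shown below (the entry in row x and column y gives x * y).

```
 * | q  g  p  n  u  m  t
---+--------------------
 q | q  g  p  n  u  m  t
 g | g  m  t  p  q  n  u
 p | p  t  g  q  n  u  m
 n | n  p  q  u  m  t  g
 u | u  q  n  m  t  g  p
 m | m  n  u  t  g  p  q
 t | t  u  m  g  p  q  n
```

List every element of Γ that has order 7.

Identity is q. Compute the order of each non-identity element by repeated multiplication:
  g: g → m → n → p → t → u → q  (order 7)
  p: p → g → t → m → u → n → q  (order 7)
  n: n → u → m → t → g → p → q  (order 7)
  u: u → t → p → n → m → g → q  (order 7)
  m: m → p → u → g → n → t → q  (order 7)
  t: t → n → g → u → p → m → q  (order 7)
Elements of order 7: {g, m, n, p, t, u}.

{g, m, n, p, t, u}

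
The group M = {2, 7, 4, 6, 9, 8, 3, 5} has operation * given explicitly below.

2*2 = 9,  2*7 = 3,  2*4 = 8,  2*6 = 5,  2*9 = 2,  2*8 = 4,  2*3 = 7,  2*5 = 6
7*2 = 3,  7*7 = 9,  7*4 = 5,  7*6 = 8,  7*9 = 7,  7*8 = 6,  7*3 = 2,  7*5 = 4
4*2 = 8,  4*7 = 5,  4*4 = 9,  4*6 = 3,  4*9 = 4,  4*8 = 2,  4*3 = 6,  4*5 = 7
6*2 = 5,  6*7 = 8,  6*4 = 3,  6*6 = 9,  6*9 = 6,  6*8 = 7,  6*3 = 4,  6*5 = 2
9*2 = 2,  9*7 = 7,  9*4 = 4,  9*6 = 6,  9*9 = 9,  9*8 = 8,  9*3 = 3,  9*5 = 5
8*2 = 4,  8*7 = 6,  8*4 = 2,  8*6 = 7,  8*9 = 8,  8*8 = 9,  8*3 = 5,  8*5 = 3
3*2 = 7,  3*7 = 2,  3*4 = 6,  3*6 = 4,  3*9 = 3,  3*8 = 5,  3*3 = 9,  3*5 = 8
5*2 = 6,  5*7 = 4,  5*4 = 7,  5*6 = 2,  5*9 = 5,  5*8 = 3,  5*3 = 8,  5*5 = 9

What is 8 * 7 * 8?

8 * 7 = 6
6 * 8 = 7

7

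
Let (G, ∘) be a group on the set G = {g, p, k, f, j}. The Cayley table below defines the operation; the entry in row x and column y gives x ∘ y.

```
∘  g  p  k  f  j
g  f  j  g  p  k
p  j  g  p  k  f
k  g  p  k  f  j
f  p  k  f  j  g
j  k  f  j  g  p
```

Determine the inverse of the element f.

p

First locate the identity: row k matches the header, so k is the identity.
Scan row f for k: f ∘ p = k. Hence f^(-1) = p.
(Structurally, G here is isomorphic to the cyclic group Z_5.)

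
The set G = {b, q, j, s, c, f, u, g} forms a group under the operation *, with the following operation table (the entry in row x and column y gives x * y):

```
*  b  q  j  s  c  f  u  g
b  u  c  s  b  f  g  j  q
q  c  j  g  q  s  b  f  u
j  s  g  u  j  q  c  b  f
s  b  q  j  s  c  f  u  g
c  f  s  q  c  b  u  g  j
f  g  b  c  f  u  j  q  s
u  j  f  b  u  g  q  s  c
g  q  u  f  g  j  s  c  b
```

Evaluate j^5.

j^1 = j
j^2 = j * j = u
j^3 = u * j = b
j^4 = b * j = s
j^5 = s * j = j

j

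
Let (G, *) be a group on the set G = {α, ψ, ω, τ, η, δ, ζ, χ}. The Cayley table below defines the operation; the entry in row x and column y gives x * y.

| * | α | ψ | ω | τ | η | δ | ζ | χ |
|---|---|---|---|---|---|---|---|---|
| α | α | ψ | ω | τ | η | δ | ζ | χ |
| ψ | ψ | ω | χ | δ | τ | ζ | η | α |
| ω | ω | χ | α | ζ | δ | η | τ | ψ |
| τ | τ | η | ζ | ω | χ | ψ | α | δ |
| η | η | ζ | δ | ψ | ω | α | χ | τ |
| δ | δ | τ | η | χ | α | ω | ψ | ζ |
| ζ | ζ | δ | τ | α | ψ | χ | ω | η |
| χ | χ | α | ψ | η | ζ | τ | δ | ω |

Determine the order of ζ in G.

The identity element is α (its row matches the header).
ζ^1 = ζ
ζ^2 = ζ * ζ = ω
ζ^3 = ω * ζ = τ
ζ^4 = τ * ζ = α
The first power of ζ equal to the identity is ζ^4, so ord(ζ) = 4.
(Structurally, G here is isomorphic to the quaternion group Q_8.)

4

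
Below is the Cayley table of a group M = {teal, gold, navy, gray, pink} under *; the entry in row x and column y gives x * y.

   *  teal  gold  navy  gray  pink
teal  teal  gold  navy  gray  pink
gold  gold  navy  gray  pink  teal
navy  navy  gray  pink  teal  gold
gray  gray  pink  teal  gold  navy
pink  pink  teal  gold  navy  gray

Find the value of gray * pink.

navy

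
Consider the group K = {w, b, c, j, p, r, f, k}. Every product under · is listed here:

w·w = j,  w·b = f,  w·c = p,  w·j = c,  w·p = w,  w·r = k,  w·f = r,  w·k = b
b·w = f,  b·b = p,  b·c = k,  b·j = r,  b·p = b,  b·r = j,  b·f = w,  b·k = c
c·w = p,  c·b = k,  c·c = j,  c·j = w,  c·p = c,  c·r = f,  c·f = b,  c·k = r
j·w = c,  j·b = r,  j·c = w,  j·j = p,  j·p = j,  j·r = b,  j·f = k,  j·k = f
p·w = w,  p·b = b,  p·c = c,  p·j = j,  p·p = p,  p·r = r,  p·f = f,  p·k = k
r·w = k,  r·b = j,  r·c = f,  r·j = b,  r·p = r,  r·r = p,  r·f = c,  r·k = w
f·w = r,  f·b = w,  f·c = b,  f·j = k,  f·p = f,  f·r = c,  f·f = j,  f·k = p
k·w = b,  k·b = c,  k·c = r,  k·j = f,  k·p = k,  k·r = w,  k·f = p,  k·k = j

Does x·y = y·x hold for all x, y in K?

Yes

Check whether the table is symmetric across its main diagonal.
Every entry (row x, col y) equals the entry (row y, col x), so K is abelian.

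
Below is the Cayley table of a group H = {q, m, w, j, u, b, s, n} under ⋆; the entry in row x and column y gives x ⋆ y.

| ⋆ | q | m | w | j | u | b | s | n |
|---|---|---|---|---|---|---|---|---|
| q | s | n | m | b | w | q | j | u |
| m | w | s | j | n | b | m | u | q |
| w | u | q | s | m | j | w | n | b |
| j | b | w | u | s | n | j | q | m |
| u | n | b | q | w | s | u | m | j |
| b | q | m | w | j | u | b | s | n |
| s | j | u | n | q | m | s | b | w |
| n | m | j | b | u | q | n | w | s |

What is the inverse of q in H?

j

First locate the identity: row b matches the header, so b is the identity.
Scan row q for b: q ⋆ j = b. Hence q^(-1) = j.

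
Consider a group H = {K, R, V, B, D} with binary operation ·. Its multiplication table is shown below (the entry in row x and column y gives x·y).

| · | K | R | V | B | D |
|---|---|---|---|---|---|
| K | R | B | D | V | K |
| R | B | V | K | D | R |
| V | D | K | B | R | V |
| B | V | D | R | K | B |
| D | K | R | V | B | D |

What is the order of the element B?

The identity element is D (its row matches the header).
B^1 = B
B^2 = B·B = K
B^3 = K·B = V
B^4 = V·B = R
B^5 = R·B = D
The first power of B equal to the identity is B^5, so ord(B) = 5.

5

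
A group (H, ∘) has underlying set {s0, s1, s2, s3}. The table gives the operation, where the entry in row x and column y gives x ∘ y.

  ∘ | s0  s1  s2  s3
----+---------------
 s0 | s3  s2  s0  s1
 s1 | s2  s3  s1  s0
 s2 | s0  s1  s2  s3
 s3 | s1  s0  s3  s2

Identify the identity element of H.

s2

The identity e satisfies e ∘ x = x for all x, so its row in the table reproduces the column headers.
Row s2 reads: s0, s1, s2, s3 — exactly the header order. So s2 is the identity.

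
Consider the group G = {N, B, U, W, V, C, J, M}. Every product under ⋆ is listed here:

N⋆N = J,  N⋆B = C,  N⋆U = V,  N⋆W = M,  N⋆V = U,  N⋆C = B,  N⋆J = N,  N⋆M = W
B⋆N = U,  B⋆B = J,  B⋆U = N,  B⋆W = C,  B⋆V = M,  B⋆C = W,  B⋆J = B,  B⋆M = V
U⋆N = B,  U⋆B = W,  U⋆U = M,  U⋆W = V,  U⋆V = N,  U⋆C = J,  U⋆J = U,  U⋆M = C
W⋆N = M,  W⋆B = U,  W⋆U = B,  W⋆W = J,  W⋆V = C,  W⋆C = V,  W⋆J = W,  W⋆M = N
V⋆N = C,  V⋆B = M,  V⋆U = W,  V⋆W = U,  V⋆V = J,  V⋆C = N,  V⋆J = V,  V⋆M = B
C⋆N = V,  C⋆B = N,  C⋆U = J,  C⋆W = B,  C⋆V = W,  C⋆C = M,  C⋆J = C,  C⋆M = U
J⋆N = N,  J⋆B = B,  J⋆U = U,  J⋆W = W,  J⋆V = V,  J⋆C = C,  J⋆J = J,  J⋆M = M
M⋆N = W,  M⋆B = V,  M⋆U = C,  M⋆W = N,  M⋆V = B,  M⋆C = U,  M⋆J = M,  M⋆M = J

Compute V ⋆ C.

N

Read row V, column C: V ⋆ C = N.
(Structurally, G here is isomorphic to the dihedral group D_4.)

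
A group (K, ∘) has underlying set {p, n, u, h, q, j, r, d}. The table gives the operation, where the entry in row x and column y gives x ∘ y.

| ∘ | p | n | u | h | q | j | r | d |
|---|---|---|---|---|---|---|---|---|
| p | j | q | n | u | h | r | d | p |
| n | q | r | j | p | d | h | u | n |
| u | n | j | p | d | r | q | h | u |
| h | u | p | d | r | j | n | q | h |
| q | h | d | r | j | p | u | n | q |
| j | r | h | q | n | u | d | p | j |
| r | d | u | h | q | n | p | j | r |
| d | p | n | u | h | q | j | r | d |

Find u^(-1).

First locate the identity: row d matches the header, so d is the identity.
Scan row u for d: u ∘ h = d. Hence u^(-1) = h.

h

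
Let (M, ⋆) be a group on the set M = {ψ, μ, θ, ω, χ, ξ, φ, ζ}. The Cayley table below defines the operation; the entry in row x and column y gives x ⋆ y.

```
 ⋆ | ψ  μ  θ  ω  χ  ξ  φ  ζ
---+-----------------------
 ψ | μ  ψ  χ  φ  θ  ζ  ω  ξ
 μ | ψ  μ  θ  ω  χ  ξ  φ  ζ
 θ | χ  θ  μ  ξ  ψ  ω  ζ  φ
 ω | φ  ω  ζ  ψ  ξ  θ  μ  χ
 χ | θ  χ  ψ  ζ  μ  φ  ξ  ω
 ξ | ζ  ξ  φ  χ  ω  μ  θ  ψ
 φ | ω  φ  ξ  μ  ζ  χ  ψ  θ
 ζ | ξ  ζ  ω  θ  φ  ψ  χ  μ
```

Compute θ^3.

θ^1 = θ
θ^2 = θ ⋆ θ = μ
θ^3 = μ ⋆ θ = θ

θ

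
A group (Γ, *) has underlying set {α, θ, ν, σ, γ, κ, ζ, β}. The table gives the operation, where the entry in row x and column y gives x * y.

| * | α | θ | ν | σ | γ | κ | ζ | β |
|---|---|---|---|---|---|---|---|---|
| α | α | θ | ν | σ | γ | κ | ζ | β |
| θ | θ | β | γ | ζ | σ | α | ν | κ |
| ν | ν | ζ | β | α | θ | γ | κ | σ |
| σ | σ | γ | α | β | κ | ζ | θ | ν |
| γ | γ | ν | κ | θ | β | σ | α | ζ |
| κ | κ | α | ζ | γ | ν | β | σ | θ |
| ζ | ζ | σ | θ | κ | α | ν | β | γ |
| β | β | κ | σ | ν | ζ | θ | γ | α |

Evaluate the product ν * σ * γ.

ν * σ = α
α * γ = γ

γ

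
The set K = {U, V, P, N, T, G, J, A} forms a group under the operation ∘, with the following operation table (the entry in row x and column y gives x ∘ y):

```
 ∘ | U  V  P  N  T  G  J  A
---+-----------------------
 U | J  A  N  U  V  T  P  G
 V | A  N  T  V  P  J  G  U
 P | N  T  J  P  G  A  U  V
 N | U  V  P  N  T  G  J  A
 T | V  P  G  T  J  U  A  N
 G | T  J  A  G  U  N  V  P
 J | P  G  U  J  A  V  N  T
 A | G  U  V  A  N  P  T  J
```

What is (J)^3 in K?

J

J^1 = J
J^2 = J ∘ J = N
J^3 = N ∘ J = J
(Structurally, K here is isomorphic to Z_2 x Z_4.)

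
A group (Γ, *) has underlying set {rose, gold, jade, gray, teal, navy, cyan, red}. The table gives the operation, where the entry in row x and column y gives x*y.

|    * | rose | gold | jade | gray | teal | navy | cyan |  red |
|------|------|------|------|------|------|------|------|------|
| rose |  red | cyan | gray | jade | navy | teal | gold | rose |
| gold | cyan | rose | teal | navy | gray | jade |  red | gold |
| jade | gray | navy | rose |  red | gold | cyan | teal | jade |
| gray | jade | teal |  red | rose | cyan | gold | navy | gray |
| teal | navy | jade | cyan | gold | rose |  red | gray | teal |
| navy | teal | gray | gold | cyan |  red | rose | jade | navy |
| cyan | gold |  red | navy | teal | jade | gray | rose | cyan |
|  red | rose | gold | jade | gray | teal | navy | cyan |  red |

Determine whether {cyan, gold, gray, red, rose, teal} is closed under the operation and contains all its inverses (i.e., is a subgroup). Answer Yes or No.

rose*teal = navy, which is not in {cyan, gold, gray, red, rose, teal}.
The subset is not closed under *, so it is not a subgroup.

No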